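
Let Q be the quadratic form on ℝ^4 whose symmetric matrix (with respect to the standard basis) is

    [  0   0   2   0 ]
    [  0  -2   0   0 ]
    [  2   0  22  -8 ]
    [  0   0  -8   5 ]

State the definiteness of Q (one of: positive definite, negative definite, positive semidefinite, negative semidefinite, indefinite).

indefinite

A is congruent to a diagonal matrix with 2 positive, 2 negative and 0 zero entries, so Q is indefinite.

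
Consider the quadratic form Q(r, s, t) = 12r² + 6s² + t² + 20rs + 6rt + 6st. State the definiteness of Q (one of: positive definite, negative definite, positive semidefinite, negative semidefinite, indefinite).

indefinite

The symmetric matrix is A = [[12, 10, 3], [10, 6, 3], [3, 3, 1]].
Row-reducing A symmetrically gives the diagonal entries 12, -7/3, 5/14.
That gives 2 positive, 1 negative pivots.
Hence Q is indefinite.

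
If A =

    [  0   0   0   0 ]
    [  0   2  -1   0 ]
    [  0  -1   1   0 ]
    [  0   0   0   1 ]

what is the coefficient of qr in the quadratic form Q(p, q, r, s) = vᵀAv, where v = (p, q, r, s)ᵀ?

-2

The coefficient of qr is A[2,3] + A[3,2] = 2·(-1) = -2.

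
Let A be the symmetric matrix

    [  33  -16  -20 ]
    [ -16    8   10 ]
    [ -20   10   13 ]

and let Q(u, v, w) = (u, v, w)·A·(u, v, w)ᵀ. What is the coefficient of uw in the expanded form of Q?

-40

The coefficient of uw is A[1,3] + A[3,1] = 2·(-20) = -40.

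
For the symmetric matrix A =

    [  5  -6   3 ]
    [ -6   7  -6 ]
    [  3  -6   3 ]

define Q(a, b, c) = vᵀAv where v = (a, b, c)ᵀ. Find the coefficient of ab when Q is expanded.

The coefficient of ab is A[1,2] + A[2,1] = 2·(-6) = -12.

-12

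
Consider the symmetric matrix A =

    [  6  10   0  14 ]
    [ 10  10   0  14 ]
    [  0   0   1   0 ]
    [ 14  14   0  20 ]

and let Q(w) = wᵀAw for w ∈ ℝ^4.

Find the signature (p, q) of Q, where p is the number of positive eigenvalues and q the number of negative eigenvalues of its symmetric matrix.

Symmetric row and column elimination reduces A to a congruent diagonal form with pivots 6, -20/3, 1, 2/5.
That gives 3 positive, 1 negative pivots.

(3, 1)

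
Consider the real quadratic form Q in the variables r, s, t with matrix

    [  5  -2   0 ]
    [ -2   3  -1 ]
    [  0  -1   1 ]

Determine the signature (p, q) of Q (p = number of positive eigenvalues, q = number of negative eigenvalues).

(3, 0)

Congruent diagonalization of A (simultaneous row and column reduction) yields pivots 5, 11/5, 6/11.
So there are 3 positive pivots.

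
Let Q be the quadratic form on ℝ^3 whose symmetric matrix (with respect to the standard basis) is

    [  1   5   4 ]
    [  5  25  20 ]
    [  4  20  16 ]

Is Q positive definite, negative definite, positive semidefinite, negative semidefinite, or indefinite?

Congruent diagonalization of A (simultaneous row and column reduction) yields pivots 1, 0, 0.
That gives 1 positive, 2 zero pivots.
Hence Q is positive semidefinite.

positive semidefinite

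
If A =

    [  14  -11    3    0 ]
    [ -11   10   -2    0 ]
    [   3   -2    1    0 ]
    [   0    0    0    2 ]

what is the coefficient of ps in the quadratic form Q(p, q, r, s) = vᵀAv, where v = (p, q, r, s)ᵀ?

The coefficient of ps is A[1,4] + A[4,1] = 2·0 = 0.

0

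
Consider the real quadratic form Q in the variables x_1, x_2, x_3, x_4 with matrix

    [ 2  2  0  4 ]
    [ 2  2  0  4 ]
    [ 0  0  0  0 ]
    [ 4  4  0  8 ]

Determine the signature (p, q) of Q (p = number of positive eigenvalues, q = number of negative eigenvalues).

(1, 0)

Symmetric row and column elimination reduces A to a congruent diagonal form with pivots 2, 0, 0, 0.
Counting signs: 1 positive, 3 zero.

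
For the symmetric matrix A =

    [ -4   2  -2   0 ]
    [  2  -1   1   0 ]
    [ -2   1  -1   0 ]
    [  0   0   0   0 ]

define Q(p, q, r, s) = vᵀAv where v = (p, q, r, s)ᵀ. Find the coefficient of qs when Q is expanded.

The coefficient of qs is A[2,4] + A[4,2] = 2·0 = 0.

0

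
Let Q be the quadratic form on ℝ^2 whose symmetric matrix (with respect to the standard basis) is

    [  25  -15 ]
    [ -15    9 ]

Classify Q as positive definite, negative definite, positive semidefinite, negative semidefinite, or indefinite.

For the 2×2 matrix [[25, -15], [-15, 9]]: det = 25·9 − (-15)² = 0, trace = 34.
det = 0 so one eigenvalue is zero; the form is semidefinite with the sign of the trace.

positive semidefinite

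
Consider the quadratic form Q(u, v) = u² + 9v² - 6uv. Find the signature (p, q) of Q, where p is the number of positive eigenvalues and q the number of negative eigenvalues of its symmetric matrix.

(1, 0)

Write A = [[1, -3], [-3, 9]].
Symmetric row and column elimination reduces A to a congruent diagonal form with pivots 1, 0.
Counting signs: 1 positive, 1 zero.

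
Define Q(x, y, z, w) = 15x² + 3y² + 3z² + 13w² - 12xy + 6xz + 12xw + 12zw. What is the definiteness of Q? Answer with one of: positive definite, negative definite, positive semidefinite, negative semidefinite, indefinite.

positive semidefinite

Write A = [[15, -6, 3, 6], [-6, 3, 0, 0], [3, 0, 3, 6], [6, 0, 6, 13]].
Symmetric row and column elimination reduces A to a congruent diagonal form with pivots 15, 3/5, 0, 1.
Counting signs: 3 positive, 1 zero.
Hence Q is positive semidefinite.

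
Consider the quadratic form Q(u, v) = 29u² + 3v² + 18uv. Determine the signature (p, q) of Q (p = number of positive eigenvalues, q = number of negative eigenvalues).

The symmetric matrix is A = [[29, 9], [9, 3]].
Symmetric row and column elimination reduces A to a congruent diagonal form with pivots 29, 6/29.
Counting signs: 2 positive.

(2, 0)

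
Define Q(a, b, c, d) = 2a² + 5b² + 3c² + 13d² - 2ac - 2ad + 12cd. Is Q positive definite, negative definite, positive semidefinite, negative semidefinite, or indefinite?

positive definite

The associated matrix is A = [[2, 0, -1, -1], [0, 5, 0, 0], [-1, 0, 3, 6], [-1, 0, 6, 13]].
Symmetric row and column elimination reduces A to a congruent diagonal form with pivots 2, 5, 5/2, 2/5.
That gives 4 positive pivots.
Hence Q is positive definite.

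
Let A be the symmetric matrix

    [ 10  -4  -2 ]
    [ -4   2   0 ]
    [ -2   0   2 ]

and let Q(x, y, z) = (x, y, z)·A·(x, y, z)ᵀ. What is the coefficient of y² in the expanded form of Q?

The coefficient of y² is the diagonal entry A[2,2] = 2.

2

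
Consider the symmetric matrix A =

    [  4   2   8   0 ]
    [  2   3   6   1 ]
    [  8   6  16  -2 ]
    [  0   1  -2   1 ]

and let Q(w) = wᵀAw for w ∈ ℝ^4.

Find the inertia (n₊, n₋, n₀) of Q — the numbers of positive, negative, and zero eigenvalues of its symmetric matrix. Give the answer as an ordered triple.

(3, 1, 0)

Symmetric row and column elimination reduces A to a congruent diagonal form with pivots 4, 2, -2, 5.
Counting signs: 3 positive, 1 negative.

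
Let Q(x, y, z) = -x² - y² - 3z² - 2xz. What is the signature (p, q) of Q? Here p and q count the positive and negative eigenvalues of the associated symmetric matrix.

(0, 3)

The associated matrix is A = [[-1, 0, -1], [0, -1, 0], [-1, 0, -3]].
Symmetric row and column elimination reduces A to a congruent diagonal form with pivots -1, -1, -2.
That gives 3 negative pivots.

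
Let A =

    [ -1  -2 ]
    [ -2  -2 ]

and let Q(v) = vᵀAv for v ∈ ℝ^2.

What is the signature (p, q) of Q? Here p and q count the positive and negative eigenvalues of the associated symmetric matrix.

(1, 1)

Applying the same elementary operations to the rows and columns of A produces a congruent diagonal matrix with entries -1, 2.
That gives 1 positive, 1 negative pivots.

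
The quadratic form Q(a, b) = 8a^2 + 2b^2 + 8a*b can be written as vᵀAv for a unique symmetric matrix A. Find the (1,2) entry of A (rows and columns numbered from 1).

The coefficient of a·b in Q is 8. For a symmetric A this equals A[1,2] + A[2,1] = 2·A[1,2].
So A[1,2] = 8/2 = 4.

4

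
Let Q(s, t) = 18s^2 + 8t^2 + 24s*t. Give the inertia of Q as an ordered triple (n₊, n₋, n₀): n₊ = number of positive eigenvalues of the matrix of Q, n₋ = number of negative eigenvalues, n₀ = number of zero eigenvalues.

(1, 0, 1)

Write A = [[18, 12], [12, 8]].
Symmetric row and column elimination reduces A to a congruent diagonal form with pivots 18, 0.
So there are 1 positive, 1 zero pivots.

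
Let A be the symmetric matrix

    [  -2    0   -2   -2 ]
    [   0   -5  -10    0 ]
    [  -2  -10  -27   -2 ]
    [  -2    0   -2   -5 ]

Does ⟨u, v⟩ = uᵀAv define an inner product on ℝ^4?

no

Symmetric row and column elimination reduces A to a congruent diagonal form with pivots -2, -5, -5, -3.
Counting signs: 4 negative.
Hence Q is negative definite.
⟨·,·⟩ is an inner product exactly when A is positive definite.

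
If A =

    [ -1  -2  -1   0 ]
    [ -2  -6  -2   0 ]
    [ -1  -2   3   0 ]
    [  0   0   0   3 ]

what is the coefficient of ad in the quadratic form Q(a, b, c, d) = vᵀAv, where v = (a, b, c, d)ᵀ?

0

The coefficient of ad is A[1,4] + A[4,1] = 2·0 = 0.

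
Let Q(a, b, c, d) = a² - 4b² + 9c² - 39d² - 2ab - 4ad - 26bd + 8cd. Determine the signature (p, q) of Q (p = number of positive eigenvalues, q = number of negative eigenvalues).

(3, 1)

Write A = [[1, -1, 0, -2], [-1, -4, 0, -13], [0, 0, 9, 4], [-2, -13, 4, -39]].
Row-reducing A symmetrically gives the diagonal entries 1, -5, 9, 2/9.
So there are 3 positive, 1 negative pivots.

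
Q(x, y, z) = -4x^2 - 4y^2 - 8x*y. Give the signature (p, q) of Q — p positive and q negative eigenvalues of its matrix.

(0, 1)

The symmetric matrix is A = [[-4, -4, 0], [-4, -4, 0], [0, 0, 0]].
Applying the same elementary operations to the rows and columns of A produces a congruent diagonal matrix with entries -4, 0, 0.
Counting signs: 1 negative, 2 zero.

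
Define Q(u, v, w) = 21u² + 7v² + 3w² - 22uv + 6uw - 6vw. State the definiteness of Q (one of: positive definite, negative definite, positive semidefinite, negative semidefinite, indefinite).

positive definite

The symmetric matrix of Q is A = [[21, -11, 3], [-11, 7, -3], [3, -3, 3]].
Leading principal minors: Δ_1 = 21, Δ_2 = 26, Δ_3 = 24.
All leading principal minors are positive, so by Sylvester's criterion Q is positive definite.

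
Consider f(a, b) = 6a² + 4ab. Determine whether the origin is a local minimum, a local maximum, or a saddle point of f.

saddle point

The Hessian at the origin is H = [[12, 4], [4, 0]].
det H = 12·0 − (4)² = -16 < 0, so H is indefinite.
Therefore the origin is a saddle point.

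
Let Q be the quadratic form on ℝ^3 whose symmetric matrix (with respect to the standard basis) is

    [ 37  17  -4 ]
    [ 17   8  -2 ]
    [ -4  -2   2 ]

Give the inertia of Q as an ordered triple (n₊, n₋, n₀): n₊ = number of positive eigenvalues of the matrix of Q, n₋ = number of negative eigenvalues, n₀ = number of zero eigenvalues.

(3, 0, 0)

An LDLᵀ factorisation of A has diagonal entries 37, 7/37, 10/7.
That gives 3 positive pivots.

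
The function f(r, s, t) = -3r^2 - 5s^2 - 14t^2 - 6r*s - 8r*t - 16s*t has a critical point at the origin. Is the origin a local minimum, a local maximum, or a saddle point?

local maximum

The Hessian at the origin is H = [[-6, -6, -8], [-6, -10, -16], [-8, -16, -28]].
Symmetric row and column elimination reduces H to a congruent diagonal form with pivots -6, -4, -4/3.
Counting signs: 3 negative.
H is negative definite, so the origin is a strict local maximum.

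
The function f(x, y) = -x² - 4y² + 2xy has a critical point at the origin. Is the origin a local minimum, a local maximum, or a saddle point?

local maximum

The Hessian at the origin is H = [[-2, 2], [2, -8]].
det H = -2·-8 − (2)² = 12 > 0 and H[1,1] = -2 < 0, so H is negative definite.
Therefore the origin is a local maximum.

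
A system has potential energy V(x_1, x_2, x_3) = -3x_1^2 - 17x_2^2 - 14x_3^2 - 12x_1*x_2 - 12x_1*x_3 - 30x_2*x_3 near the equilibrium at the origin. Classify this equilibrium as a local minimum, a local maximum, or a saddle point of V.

The Hessian at the origin is H = [[-6, -12, -12], [-12, -34, -30], [-12, -30, -28]].
Symmetric row and column elimination reduces H to a congruent diagonal form with pivots -6, -10, -2/5.
So there are 3 negative pivots.
H is negative definite, so the origin is a strict local maximum.

local maximum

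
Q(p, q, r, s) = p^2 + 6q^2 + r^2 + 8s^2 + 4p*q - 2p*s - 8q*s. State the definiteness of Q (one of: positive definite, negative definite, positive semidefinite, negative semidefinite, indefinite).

The symmetric matrix of Q is A = [[1, 2, 0, -1], [2, 6, 0, -4], [0, 0, 1, 0], [-1, -4, 0, 8]].
Leading principal minors: Δ_1 = 1, Δ_2 = 2, Δ_3 = 2, Δ_4 = 10.
All leading principal minors are positive, so by Sylvester's criterion Q is positive definite.

positive definite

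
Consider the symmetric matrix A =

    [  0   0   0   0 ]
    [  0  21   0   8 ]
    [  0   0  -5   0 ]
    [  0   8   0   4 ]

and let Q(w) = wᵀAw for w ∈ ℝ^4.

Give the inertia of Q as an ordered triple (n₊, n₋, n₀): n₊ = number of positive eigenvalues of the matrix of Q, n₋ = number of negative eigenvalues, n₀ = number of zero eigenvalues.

(2, 1, 1)

Congruent diagonalization of A (simultaneous row and column reduction) yields pivots 0, 21, -5, 20/21.
So there are 2 positive, 1 negative, 1 zero pivots.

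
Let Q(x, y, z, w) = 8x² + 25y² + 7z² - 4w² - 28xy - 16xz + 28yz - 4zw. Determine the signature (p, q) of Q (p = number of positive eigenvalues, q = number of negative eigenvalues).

(2, 1)

The associated matrix is A = [[8, -14, -8, 0], [-14, 25, 14, 0], [-8, 14, 7, -2], [0, 0, -2, -4]].
Row-reducing A symmetrically gives the diagonal entries 8, 1/2, -1, 0.
Counting signs: 2 positive, 1 negative, 1 zero.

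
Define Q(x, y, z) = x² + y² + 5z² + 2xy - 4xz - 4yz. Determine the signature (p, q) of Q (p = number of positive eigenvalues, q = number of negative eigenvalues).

The symmetric matrix is A = [[1, 1, -2], [1, 1, -2], [-2, -2, 5]].
Applying the same elementary operations to the rows and columns of A produces a congruent diagonal matrix with entries 1, 0, 1.
Counting signs: 2 positive, 1 zero.

(2, 0)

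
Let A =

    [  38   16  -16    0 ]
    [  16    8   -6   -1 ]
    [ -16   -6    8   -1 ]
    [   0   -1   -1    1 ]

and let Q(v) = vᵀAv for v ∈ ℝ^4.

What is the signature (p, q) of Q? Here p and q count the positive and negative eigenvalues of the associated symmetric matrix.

(3, 0)

Symmetric row and column elimination reduces A to a congruent diagonal form with pivots 38, 24/19, 5/6, 0.
So there are 3 positive, 1 zero pivots.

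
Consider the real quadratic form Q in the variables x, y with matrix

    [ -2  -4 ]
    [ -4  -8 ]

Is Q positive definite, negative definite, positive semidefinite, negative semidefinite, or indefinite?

Congruent diagonalization of A (simultaneous row and column reduction) yields pivots -2, 0.
Counting signs: 1 negative, 1 zero.
Hence Q is negative semidefinite.

negative semidefinite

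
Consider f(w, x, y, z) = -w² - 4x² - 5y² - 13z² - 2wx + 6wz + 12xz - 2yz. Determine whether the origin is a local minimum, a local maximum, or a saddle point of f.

The Hessian at the origin is H = [[-2, -2, 0, 6], [-2, -8, 0, 12], [0, 0, -10, -2], [6, 12, -2, -26]].
Applying the same elementary operations to the rows and columns of H produces a congruent diagonal matrix with entries -2, -6, -10, -8/5.
That gives 4 negative pivots.
H is negative definite, so the origin is a strict local maximum.

local maximum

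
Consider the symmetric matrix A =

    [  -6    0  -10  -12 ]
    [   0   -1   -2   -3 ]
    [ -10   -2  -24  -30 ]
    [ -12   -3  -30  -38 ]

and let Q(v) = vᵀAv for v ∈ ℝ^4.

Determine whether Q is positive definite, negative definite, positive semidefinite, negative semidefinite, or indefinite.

Symmetric row and column elimination reduces A to a congruent diagonal form with pivots -6, -1, -10/3, -1/5.
That gives 4 negative pivots.
Hence Q is negative definite.

negative definite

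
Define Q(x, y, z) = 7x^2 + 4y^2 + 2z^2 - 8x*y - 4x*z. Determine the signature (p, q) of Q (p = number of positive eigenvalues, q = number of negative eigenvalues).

(3, 0)

The symmetric matrix is A = [[7, -4, -2], [-4, 4, 0], [-2, 0, 2]].
An LDLᵀ factorisation of A has diagonal entries 7, 12/7, 2/3.
So there are 3 positive pivots.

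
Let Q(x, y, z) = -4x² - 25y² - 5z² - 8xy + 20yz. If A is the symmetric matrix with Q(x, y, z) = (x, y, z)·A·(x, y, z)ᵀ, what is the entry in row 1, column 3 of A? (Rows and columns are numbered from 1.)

0

The coefficient of x·z in Q is 0. For a symmetric A this equals A[1,3] + A[3,1] = 2·A[1,3].
So A[1,3] = 0/2 = 0.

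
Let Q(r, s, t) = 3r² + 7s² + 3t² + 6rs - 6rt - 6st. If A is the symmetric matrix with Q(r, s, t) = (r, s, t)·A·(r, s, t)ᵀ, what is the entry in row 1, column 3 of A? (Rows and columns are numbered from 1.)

The coefficient of r·t in Q is -6. For a symmetric A this equals A[1,3] + A[3,1] = 2·A[1,3].
So A[1,3] = -6/2 = -3.

-3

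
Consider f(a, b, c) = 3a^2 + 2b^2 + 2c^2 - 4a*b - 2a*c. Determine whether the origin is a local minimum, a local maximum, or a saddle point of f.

local minimum

The Hessian at the origin is H = [[6, -4, -2], [-4, 4, 0], [-2, 0, 4]].
An LDLᵀ factorisation of H has diagonal entries 6, 4/3, 2.
That gives 3 positive pivots.
H is positive definite, so the origin is a strict local minimum.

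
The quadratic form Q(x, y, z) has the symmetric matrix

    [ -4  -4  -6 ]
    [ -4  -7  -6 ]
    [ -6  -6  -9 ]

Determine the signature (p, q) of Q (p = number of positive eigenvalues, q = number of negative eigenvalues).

(0, 2)

Symmetric row and column elimination reduces A to a congruent diagonal form with pivots -4, -3, 0.
Counting signs: 2 negative, 1 zero.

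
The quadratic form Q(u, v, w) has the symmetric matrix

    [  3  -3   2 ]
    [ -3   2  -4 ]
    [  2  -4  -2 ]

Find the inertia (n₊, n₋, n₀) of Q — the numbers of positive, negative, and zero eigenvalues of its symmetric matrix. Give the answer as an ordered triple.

(2, 1, 0)

Symmetric row and column elimination reduces A to a congruent diagonal form with pivots 3, -1, 2/3.
So there are 2 positive, 1 negative pivots.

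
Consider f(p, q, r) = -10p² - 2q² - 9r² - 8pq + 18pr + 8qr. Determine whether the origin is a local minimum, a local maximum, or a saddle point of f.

The Hessian at the origin is H = [[-20, -8, 18], [-8, -4, 8], [18, 8, -18]].
Symmetric row and column elimination reduces H to a congruent diagonal form with pivots -20, -4/5, -1.
That gives 3 negative pivots.
H is negative definite, so the origin is a strict local maximum.

local maximum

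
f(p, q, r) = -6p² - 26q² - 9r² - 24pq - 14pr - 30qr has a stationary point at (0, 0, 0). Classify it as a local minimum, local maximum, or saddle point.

local maximum

The Hessian at the origin is H = [[-12, -24, -14], [-24, -52, -30], [-14, -30, -18]].
Applying the same elementary operations to the rows and columns of H produces a congruent diagonal matrix with entries -12, -4, -2/3.
So there are 3 negative pivots.
H is negative definite, so the origin is a strict local maximum.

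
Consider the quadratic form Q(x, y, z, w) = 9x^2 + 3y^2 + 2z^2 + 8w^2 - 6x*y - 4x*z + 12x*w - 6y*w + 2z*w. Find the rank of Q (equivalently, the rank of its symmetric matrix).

The symmetric matrix is A = [[9, -3, -2, 6], [-3, 3, 0, -3], [-2, 0, 2, 1], [6, -3, 1, 8]].
An LDLᵀ factorisation of A has diagonal entries 9, 2, 4/3, 1/2.
So there are 4 positive pivots.
The rank is the number of nonzero pivots: 4.

4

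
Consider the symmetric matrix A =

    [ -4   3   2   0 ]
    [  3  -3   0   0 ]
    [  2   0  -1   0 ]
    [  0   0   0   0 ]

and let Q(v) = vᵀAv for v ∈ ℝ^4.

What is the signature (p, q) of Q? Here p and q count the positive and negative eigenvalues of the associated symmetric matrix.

Congruent diagonalization of A (simultaneous row and column reduction) yields pivots -4, -3/4, 3, 0.
That gives 1 positive, 2 negative, 1 zero pivots.

(1, 2)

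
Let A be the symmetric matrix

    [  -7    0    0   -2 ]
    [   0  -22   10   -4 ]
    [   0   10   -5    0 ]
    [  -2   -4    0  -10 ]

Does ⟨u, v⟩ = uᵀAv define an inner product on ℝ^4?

no

Leading principal minors: Δ_1 = -7, Δ_2 = 154, Δ_3 = -70, Δ_4 = 100.
The signs alternate starting with Δ_1 < 0, so by Sylvester's criterion Q is negative definite.
⟨·,·⟩ is an inner product exactly when A is positive definite.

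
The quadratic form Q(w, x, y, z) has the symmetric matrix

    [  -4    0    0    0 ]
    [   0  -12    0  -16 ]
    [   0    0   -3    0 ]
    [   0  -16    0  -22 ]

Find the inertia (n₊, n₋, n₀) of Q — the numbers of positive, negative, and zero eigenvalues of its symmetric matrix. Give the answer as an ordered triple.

(0, 4, 0)

Row-reducing A symmetrically gives the diagonal entries -4, -12, -3, -2/3.
That gives 4 negative pivots.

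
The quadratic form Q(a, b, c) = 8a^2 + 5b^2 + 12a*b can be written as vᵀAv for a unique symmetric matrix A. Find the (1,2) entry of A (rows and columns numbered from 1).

6

The coefficient of a·b in Q is 12. For a symmetric A this equals A[1,2] + A[2,1] = 2·A[1,2].
So A[1,2] = 12/2 = 6.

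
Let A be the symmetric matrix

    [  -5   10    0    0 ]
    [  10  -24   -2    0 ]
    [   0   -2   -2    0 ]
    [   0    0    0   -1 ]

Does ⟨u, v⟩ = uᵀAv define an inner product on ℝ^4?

no

Applying the same elementary operations to the rows and columns of A produces a congruent diagonal matrix with entries -5, -4, -1, -1.
So there are 4 negative pivots.
Hence Q is negative definite.
⟨·,·⟩ is an inner product exactly when A is positive definite.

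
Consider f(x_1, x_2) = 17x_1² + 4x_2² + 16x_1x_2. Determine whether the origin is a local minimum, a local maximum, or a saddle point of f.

local minimum

The Hessian at the origin is H = [[34, 16], [16, 8]].
det H = 34·8 − (16)² = 16 > 0 and H[1,1] = 34 > 0, so H is positive definite.
Therefore the origin is a local minimum.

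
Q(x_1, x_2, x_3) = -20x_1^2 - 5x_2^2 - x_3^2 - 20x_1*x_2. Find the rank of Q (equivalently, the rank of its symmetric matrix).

The associated matrix is A = [[-20, -10, 0], [-10, -5, 0], [0, 0, -1]].
Congruent diagonalization of A (simultaneous row and column reduction) yields pivots -20, 0, -1.
So there are 2 negative, 1 zero pivots.
The rank is the number of nonzero pivots: 2.

2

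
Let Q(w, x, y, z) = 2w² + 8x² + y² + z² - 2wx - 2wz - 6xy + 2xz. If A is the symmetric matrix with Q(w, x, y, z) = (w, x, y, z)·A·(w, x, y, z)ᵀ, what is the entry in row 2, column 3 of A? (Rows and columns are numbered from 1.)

The coefficient of x·y in Q is -6. For a symmetric A this equals A[2,3] + A[3,2] = 2·A[2,3].
So A[2,3] = -6/2 = -3.

-3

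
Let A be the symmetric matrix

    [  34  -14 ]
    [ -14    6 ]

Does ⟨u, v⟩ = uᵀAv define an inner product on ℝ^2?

yes

For the 2×2 matrix [[34, -14], [-14, 6]]: det = 34·6 − (-14)² = 8, trace = 40.
det > 0 so both eigenvalues share the sign of the trace; trace = 40 > 0 ⇒ both positive.
⟨·,·⟩ is an inner product exactly when A is positive definite.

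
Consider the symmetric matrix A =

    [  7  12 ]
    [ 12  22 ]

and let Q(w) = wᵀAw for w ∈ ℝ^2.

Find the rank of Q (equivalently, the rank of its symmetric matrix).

2

An LDLᵀ factorisation of A has diagonal entries 7, 10/7.
So there are 2 positive pivots.
The rank is the number of nonzero pivots: 2.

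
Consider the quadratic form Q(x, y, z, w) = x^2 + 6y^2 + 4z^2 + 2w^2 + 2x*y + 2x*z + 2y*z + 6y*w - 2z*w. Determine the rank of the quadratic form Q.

4

Write A = [[1, 1, 1, 0], [1, 6, 1, 3], [1, 1, 4, -1], [0, 3, -1, 2]].
Congruent diagonalization of A (simultaneous row and column reduction) yields pivots 1, 5, 3, -2/15.
So there are 3 positive, 1 negative pivots.
The rank is the number of nonzero pivots: 4.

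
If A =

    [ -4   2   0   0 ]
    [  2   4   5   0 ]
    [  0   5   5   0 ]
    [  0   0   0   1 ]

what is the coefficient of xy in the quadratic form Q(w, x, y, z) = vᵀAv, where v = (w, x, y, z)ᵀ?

The coefficient of xy is A[2,3] + A[3,2] = 2·5 = 10.

10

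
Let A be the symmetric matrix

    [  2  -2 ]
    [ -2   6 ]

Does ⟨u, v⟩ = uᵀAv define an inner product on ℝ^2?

An LDLᵀ factorisation of A has diagonal entries 2, 4.
So there are 2 positive pivots.
Hence Q is positive definite.
⟨·,·⟩ is an inner product exactly when A is positive definite.

yes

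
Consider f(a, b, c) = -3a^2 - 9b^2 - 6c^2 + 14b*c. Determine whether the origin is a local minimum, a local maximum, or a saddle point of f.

The Hessian at the origin is H = [[-6, 0, 0], [0, -18, 14], [0, 14, -12]].
Congruent diagonalization of H (simultaneous row and column reduction) yields pivots -6, -18, -10/9.
That gives 3 negative pivots.
H is negative definite, so the origin is a strict local maximum.

local maximum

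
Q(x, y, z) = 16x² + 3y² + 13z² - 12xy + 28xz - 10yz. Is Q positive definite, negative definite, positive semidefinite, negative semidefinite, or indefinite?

Write A = [[16, -6, 14], [-6, 3, -5], [14, -5, 13]].
Symmetric row and column elimination reduces A to a congruent diagonal form with pivots 16, 3/4, 2/3.
Counting signs: 3 positive.
Hence Q is positive definite.

positive definite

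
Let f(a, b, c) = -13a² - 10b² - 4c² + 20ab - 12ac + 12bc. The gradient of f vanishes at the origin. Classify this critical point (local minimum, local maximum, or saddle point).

The Hessian at the origin is H = [[-26, 20, -12], [20, -20, 12], [-12, 12, -8]].
Congruent diagonalization of H (simultaneous row and column reduction) yields pivots -26, -60/13, -4/5.
So there are 3 negative pivots.
H is negative definite, so the origin is a strict local maximum.

local maximum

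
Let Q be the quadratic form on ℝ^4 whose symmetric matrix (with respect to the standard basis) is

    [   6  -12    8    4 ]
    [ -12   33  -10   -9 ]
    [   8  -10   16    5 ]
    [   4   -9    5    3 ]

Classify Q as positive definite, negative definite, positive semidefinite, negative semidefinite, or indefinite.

positive definite

Leading principal minors: Δ_1 = 6, Δ_2 = 54, Δ_3 = 72, Δ_4 = 10.
All leading principal minors are positive, so by Sylvester's criterion Q is positive definite.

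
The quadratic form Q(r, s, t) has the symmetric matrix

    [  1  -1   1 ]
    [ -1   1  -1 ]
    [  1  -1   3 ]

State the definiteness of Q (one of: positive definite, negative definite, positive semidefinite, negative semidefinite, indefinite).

Congruent diagonalization of A (simultaneous row and column reduction) yields pivots 1, 0, 2.
Counting signs: 2 positive, 1 zero.
Hence Q is positive semidefinite.

positive semidefinite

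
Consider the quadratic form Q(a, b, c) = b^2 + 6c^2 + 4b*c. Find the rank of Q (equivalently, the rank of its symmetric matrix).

2

The symmetric matrix is A = [[0, 0, 0], [0, 1, 2], [0, 2, 6]].
Congruent diagonalization of A (simultaneous row and column reduction) yields pivots 0, 1, 2.
That gives 2 positive, 1 zero pivots.
The rank is the number of nonzero pivots: 2.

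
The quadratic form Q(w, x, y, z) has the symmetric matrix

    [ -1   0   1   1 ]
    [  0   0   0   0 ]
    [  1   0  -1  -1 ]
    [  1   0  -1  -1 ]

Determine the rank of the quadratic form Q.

Symmetric row and column elimination reduces A to a congruent diagonal form with pivots -1, 0, 0, 0.
So there are 1 negative, 3 zero pivots.
The rank is the number of nonzero pivots: 1.

1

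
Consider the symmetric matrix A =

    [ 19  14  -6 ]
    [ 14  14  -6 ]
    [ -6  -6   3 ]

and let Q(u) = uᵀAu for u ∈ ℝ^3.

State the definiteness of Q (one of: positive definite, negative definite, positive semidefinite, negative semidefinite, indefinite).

Symmetric row and column elimination reduces A to a congruent diagonal form with pivots 19, 70/19, 3/7.
Counting signs: 3 positive.
Hence Q is positive definite.

positive definite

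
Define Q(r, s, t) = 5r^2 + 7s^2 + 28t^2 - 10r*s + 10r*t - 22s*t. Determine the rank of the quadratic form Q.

3

The symmetric matrix is A = [[5, -5, 5], [-5, 7, -11], [5, -11, 28]].
An LDLᵀ factorisation of A has diagonal entries 5, 2, 5.
So there are 3 positive pivots.
The rank is the number of nonzero pivots: 3.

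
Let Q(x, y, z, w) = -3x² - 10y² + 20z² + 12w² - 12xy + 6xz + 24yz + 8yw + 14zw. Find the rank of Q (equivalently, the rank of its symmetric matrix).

4

The symmetric matrix is A = [[-3, -6, 3, 0], [-6, -10, 12, 4], [3, 12, 20, 7], [0, 4, 7, 12]].
Congruent diagonalization of A (simultaneous row and column reduction) yields pivots -3, 2, 5, -1.
So there are 2 positive, 2 negative pivots.
The rank is the number of nonzero pivots: 4.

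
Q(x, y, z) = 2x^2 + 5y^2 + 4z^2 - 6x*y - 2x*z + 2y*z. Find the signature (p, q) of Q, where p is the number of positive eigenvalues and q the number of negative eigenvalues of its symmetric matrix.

The symmetric matrix is A = [[2, -3, -1], [-3, 5, 1], [-1, 1, 4]].
An LDLᵀ factorisation of A has diagonal entries 2, 1/2, 3.
So there are 3 positive pivots.

(3, 0)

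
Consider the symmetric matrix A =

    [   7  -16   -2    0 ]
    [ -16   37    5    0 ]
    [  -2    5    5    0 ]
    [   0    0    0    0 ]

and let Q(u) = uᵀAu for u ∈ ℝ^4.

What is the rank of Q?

Row-reducing A symmetrically gives the diagonal entries 7, 3/7, 4, 0.
So there are 3 positive, 1 zero pivots.
The rank is the number of nonzero pivots: 3.

3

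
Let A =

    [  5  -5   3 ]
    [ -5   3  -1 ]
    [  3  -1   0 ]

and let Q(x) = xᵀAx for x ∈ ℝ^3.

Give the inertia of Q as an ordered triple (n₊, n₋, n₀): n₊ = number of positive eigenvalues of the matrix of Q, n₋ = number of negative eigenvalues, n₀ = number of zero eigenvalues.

(2, 1, 0)

Row-reducing A symmetrically gives the diagonal entries 5, -2, 1/5.
That gives 2 positive, 1 negative pivots.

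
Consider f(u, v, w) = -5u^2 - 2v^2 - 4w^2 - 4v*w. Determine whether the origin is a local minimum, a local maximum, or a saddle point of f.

local maximum

The Hessian at the origin is H = [[-10, 0, 0], [0, -4, -4], [0, -4, -8]].
Row-reducing H symmetrically gives the diagonal entries -10, -4, -4.
Counting signs: 3 negative.
H is negative definite, so the origin is a strict local maximum.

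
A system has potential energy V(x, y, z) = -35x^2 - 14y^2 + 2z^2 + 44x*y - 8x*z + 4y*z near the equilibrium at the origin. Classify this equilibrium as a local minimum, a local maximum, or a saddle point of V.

The Hessian at the origin is H = [[-70, 44, -8], [44, -28, 4], [-8, 4, 4]].
Row-reducing H symmetrically gives the diagonal entries -70, -12/35, 8.
That gives 1 positive, 2 negative pivots.
H is indefinite, so the origin is a saddle point.

saddle point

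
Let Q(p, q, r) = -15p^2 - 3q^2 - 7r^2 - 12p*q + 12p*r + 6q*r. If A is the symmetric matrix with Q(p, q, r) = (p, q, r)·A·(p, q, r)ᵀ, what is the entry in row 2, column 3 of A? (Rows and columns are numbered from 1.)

3

The coefficient of q·r in Q is 6. For a symmetric A this equals A[2,3] + A[3,2] = 2·A[2,3].
So A[2,3] = 6/2 = 3.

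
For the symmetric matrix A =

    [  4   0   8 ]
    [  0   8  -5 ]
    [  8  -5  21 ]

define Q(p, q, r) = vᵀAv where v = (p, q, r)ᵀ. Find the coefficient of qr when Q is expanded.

The coefficient of qr is A[2,3] + A[3,2] = 2·(-5) = -10.

-10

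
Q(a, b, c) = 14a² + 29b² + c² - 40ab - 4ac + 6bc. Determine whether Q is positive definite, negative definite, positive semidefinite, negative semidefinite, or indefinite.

The associated matrix is A = [[14, -20, -2], [-20, 29, 3], [-2, 3, 1]].
Congruent diagonalization of A (simultaneous row and column reduction) yields pivots 14, 3/7, 2/3.
So there are 3 positive pivots.
Hence Q is positive definite.

positive definite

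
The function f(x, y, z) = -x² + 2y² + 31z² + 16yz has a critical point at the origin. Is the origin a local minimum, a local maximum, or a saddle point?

The Hessian at the origin is H = [[-2, 0, 0], [0, 4, 16], [0, 16, 62]].
Row-reducing H symmetrically gives the diagonal entries -2, 4, -2.
So there are 1 positive, 2 negative pivots.
H is indefinite, so the origin is a saddle point.

saddle point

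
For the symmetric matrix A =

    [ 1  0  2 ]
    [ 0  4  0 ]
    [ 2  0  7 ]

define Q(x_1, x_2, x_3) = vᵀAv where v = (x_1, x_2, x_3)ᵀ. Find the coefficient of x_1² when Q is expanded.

1

The coefficient of x_1² is the diagonal entry A[1,1] = 1.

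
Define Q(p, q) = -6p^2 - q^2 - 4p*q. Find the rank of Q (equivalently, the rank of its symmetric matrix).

The symmetric matrix is A = [[-6, -2], [-2, -1]].
Symmetric row and column elimination reduces A to a congruent diagonal form with pivots -6, -1/3.
Counting signs: 2 negative.
The rank is the number of nonzero pivots: 2.

2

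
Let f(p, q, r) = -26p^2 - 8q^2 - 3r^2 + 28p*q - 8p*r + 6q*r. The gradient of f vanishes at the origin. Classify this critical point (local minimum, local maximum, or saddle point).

local maximum

The Hessian at the origin is H = [[-52, 28, -8], [28, -16, 6], [-8, 6, -6]].
Row-reducing H symmetrically gives the diagonal entries -52, -12/13, -5/3.
That gives 3 negative pivots.
H is negative definite, so the origin is a strict local maximum.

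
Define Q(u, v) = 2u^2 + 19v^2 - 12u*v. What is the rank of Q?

2

The associated matrix is A = [[2, -6], [-6, 19]].
Row-reducing A symmetrically gives the diagonal entries 2, 1.
That gives 2 positive pivots.
The rank is the number of nonzero pivots: 2.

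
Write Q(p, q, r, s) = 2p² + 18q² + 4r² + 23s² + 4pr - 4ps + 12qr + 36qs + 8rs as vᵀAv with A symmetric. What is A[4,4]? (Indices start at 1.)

The coefficient of s² in Q is 23, and that is exactly A[4,4].

23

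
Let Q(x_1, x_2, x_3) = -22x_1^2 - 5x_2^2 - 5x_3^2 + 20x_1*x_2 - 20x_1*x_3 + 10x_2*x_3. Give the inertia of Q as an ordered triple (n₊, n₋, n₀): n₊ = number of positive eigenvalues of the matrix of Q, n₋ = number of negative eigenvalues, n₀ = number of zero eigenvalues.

The symmetric matrix is A = [[-22, 10, -10], [10, -5, 5], [-10, 5, -5]].
Symmetric row and column elimination reduces A to a congruent diagonal form with pivots -22, -5/11, 0.
So there are 2 negative, 1 zero pivots.

(0, 2, 1)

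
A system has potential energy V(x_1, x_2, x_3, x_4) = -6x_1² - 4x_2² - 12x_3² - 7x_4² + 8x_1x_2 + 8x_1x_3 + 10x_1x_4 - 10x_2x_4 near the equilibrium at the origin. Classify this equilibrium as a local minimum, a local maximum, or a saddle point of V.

The Hessian at the origin is H = [[-12, 8, 8, 10], [8, -8, 0, -10], [8, 0, -24, 0], [10, -10, 0, -14]].
Row-reducing H symmetrically gives the diagonal entries -12, -8/3, -8, -3/2.
So there are 4 negative pivots.
H is negative definite, so the origin is a strict local maximum.

local maximum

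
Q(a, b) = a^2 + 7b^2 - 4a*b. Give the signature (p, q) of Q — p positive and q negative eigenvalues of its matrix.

The associated matrix is A = [[1, -2], [-2, 7]].
An LDLᵀ factorisation of A has diagonal entries 1, 3.
That gives 2 positive pivots.

(2, 0)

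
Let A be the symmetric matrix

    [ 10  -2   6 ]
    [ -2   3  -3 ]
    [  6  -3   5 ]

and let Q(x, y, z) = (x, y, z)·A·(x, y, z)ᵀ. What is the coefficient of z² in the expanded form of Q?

5

The coefficient of z² is the diagonal entry A[3,3] = 5.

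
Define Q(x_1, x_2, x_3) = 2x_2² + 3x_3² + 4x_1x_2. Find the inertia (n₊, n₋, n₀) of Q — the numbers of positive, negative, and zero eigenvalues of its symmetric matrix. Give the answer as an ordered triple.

(2, 1, 0)

The symmetric matrix is A = [[0, 2, 0], [2, 2, 0], [0, 0, 3]].
By Sylvester's law of inertia any congruent diagonalization of A has 2 positive, 1 negative and 0 zero entries.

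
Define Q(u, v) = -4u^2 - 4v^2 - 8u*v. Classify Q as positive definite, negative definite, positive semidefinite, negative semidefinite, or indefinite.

The symmetric matrix of Q is [[-4, -4], [-4, -4]].
For the 2×2 matrix [[-4, -4], [-4, -4]]: det = -4·-4 − (-4)² = 0, trace = -8.
det = 0 so one eigenvalue is zero; the form is semidefinite with the sign of the trace.

negative semidefinite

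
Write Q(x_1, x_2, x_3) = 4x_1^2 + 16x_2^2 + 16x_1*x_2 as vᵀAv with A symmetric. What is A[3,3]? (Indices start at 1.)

The coefficient of x_3^2 in Q is 0, and that is exactly A[3,3].

0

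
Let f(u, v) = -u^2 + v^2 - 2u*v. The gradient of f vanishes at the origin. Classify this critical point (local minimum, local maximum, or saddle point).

saddle point

The Hessian at the origin is H = [[-2, -2], [-2, 2]].
det H = -2·2 − (-2)² = -8 < 0, so H is indefinite.
Therefore the origin is a saddle point.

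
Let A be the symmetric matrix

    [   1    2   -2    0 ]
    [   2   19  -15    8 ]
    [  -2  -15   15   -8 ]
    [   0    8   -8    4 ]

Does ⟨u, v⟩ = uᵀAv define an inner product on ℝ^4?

Congruent diagonalization of A (simultaneous row and column reduction) yields pivots 1, 15, 44/15, -20/11.
That gives 3 positive, 1 negative pivots.
Hence Q is indefinite.
⟨·,·⟩ is an inner product exactly when A is positive definite.

no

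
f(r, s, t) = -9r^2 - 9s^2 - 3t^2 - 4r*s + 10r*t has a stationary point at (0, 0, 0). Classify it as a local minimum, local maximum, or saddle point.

The Hessian at the origin is H = [[-18, -4, 10], [-4, -18, 0], [10, 0, -6]].
Congruent diagonalization of H (simultaneous row and column reduction) yields pivots -18, -154/9, -12/77.
Counting signs: 3 negative.
H is negative definite, so the origin is a strict local maximum.

local maximum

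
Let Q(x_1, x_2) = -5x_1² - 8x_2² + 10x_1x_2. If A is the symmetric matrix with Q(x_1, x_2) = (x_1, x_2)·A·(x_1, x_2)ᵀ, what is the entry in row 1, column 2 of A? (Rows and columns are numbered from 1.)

5

The coefficient of x_1·x_2 in Q is 10. For a symmetric A this equals A[1,2] + A[2,1] = 2·A[1,2].
So A[1,2] = 10/2 = 5.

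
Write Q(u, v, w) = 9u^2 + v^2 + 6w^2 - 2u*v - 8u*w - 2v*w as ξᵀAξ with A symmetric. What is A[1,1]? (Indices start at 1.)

9

The coefficient of u^2 in Q is 9, and that is exactly A[1,1].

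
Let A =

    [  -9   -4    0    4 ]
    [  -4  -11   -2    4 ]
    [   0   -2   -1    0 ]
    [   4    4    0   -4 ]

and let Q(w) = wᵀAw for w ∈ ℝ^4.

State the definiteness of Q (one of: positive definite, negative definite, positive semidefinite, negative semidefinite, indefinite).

negative definite

Row-reducing A symmetrically gives the diagonal entries -9, -83/9, -47/83, -60/47.
Counting signs: 4 negative.
Hence Q is negative definite.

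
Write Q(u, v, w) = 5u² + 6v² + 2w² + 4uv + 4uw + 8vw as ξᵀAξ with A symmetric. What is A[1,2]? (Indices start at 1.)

The coefficient of u·v in Q is 4. For a symmetric A this equals A[1,2] + A[2,1] = 2·A[1,2].
So A[1,2] = 4/2 = 2.

2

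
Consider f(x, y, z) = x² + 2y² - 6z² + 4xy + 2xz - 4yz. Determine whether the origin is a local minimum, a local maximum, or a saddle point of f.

The Hessian at the origin is H = [[2, 4, 2], [4, 4, -4], [2, -4, -12]].
Symmetric row and column elimination reduces H to a congruent diagonal form with pivots 2, -4, 2.
So there are 2 positive, 1 negative pivots.
H is indefinite, so the origin is a saddle point.

saddle point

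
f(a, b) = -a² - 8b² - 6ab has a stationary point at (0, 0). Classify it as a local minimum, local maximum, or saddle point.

The Hessian at the origin is H = [[-2, -6], [-6, -16]].
det H = -2·-16 − (-6)² = -4 < 0, so H is indefinite.
Therefore the origin is a saddle point.

saddle point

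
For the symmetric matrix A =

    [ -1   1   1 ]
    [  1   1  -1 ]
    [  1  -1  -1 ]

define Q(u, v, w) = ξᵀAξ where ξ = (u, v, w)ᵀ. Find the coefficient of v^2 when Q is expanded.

1

The coefficient of v^2 is the diagonal entry A[2,2] = 1.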